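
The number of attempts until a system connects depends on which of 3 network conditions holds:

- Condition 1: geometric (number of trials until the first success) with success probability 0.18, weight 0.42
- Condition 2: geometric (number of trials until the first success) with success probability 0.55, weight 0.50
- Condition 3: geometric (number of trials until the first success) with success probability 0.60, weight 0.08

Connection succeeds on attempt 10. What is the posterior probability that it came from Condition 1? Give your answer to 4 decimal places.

P(component k | x) = π_k·f_k(x) / marginal(x), where marginal(x) = Σ_j π_j·f_j(x).
Geometric probabilities:
  L_1 = 0.0301715
  L_2 = 0.000416174
  L_3 = 0.000157286
Unnormalised posteriors:
  π_1·L_1 = 0.42 × 0.0301715 = 0.012672
  π_2·L_2 = 0.50 × 0.000416174 = 0.000208087
  π_3·L_3 = 0.08 × 0.000157286 = 1.25829e-05
Sum: 0.012672 + 0.000208087 + 1.25829e-05 = 0.0128927
P(Condition 1 | x) ≈ 0.9829

0.9829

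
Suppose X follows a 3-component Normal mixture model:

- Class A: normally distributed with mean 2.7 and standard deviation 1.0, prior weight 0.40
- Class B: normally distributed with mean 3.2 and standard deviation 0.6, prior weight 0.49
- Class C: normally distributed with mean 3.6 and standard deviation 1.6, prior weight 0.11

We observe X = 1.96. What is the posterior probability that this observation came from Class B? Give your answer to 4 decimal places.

By Bayes' theorem, P(k | x) = P(Z=k) f_k(x) / Σ_j P(Z=j) f_j(x).
Normal densities:
  L_A = (1/(1.0·√(2π)))·exp(−(1.96−2.7)²/(2·1.0²)) = 0.398942·exp(-0.27380) = 0.303389
  L_B = (1/(0.6·√(2π)))·exp(−(1.96−3.2)²/(2·0.6²)) = 0.664904·exp(-2.13556) = 0.0785776
  L_C = (1/(1.6·√(2π)))·exp(−(1.96−3.6)²/(2·1.6²)) = 0.249339·exp(-0.52531) = 0.147452
Prior × likelihood for each component:
  P(Z=A)·L_A = 0.40 × 0.303389 = 0.121356
  P(Z=B)·L_B = 0.49 × 0.0785776 = 0.038503
  P(Z=C)·L_C = 0.11 × 0.147452 = 0.0162197
Marginal: 0.121356 + 0.038503 + 0.0162197 = 0.176078
P(Class B | 1.96) ≈ 0.2187

0.2187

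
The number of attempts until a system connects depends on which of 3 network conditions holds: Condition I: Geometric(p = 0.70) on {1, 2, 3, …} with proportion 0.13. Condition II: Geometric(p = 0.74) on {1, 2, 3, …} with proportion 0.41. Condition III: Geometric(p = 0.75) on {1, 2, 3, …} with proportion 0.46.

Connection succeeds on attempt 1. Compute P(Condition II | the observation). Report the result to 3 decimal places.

Posterior ∝ prior × likelihood, so P(k | x) ∝ π_k f_k(x); normalise over all components.
Component likelihoods at x = 1:
  L_I = 0.7
  L_II = 0.74
  L_III = 0.75
Weight by the priors:
  π_I·L_I = 0.13 × 0.7 = 0.091
  π_II·L_II = 0.41 × 0.74 = 0.3034
  π_III·L_III = 0.46 × 0.75 = 0.345
Sum: 0.091 + 0.3034 + 0.345 = 0.7394
P(Condition II | 1) = 0.3034 / 0.7394 ≈ 0.410

0.410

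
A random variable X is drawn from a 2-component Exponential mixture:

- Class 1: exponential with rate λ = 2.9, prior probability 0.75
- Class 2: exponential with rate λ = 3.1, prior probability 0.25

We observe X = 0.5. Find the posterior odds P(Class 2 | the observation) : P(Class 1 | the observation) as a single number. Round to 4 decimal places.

0.3224

Since P(k|x) ∝ π_k f_k(x), the posterior odds are π_i f_i(x) / (π_j f_j(x)).
Component likelihoods at x = 0.5:
  L_1 = 2.9·e^(−2.9·0.5) = 2.9·e^(−1.4500) = 0.680254
  L_2 = 3.1·e^(−3.1·0.5) = 3.1·e^(−1.5500) = 0.657969
Odds = (0.25/0.75) × (0.657969/0.680254) = 0.333333 × 0.96724 ≈ 0.3224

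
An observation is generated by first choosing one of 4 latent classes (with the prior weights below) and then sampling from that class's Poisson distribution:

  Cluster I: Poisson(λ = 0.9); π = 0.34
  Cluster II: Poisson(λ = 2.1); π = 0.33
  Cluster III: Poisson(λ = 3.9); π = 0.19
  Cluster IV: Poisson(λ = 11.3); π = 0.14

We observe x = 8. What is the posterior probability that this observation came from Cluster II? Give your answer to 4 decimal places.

0.0224

By Bayes' theorem, P(k | x) = π_k f_k(x) / Σ_j π_j f_j(x).
Evaluate each component's likelihood at the observed value:
  p_I = e^(−0.9)·0.9^8/8! = 4.34065e-06
  p_II = e^(−2.1)·2.1^8/8! = 0.00114872
  p_III = e^(−3.9)·3.9^8/8! = 0.0268688
  p_IV = e^(−11.3)·11.3^8/8! = 0.0815792
Unnormalised posteriors:
  π_I·p_I = 0.34 × 4.34065e-06 = 1.47582e-06
  π_II·p_II = 0.33 × 0.00114872 = 0.000379079
  π_III·p_III = 0.19 × 0.0268688 = 0.00510507
  π_IV·p_IV = 0.14 × 0.0815792 = 0.0114211
Evidence: 1.47582e-06 + 0.000379079 + 0.00510507 + 0.0114211 = 0.0169067
So the posterior for Cluster II is 0.000379079 / 0.0169067 ≈ 0.0224.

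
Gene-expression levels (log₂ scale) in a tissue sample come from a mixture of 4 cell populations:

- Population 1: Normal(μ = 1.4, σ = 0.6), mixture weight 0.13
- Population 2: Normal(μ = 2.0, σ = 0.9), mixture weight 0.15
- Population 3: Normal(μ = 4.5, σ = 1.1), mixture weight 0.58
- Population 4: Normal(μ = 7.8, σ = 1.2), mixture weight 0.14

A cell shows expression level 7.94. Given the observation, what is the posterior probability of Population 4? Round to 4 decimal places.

0.9669

The responsibility of component k is P(Z=k) f_k(x) divided by Σ_j P(Z=j) f_j(x).
Component likelihoods at x = 7.94:
  L_1 = (1/(0.6·√(2π)))·exp(−(7.94−1.4)²/(2·0.6²)) = 0.664904·exp(-59.40500) = 1.05559e-26
  L_2 = (1/(0.9·√(2π)))·exp(−(7.94−2.0)²/(2·0.9²)) = 0.443269·exp(-21.78000) = 1.54076e-10
  L_3 = (1/(1.1·√(2π)))·exp(−(7.94−4.5)²/(2·1.1²)) = 0.362675·exp(-4.88992) = 0.00272806
  L_4 = (1/(1.2·√(2π)))·exp(−(7.94−7.8)²/(2·1.2²)) = 0.332452·exp(-0.00681) = 0.330197
Weight by the priors:
  P(Z=1)·L_1 = 0.13 × 1.05559e-26 = 1.37227e-27
  P(Z=2)·L_2 = 0.15 × 1.54076e-10 = 2.31113e-11
  P(Z=3)·L_3 = 0.58 × 0.00272806 = 0.00158227
  P(Z=4)·L_4 = 0.14 × 0.330197 = 0.0462276
Sum: 1.37227e-27 + 2.31113e-11 + 0.00158227 + 0.0462276 = 0.0478099
P(Population 4 | data) = 0.0462276 / 0.0478099 ≈ 0.9669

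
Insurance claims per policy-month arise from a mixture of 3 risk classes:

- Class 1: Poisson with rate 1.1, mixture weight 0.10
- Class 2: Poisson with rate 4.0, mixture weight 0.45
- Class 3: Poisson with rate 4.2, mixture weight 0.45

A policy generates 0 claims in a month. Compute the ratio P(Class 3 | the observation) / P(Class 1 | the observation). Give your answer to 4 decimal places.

0.2027

Since P(k|x) ∝ w_k f_k(x), the posterior odds are w_i f_i(x) / (w_j f_j(x)).
Component likelihoods at x = 0 claims:
  L_1 = e^(−1.1)·1.1^0/0! = 0.332871
  L_2 = e^(−4.0)·4.0^0/0! = 0.0183156
  L_3 = e^(−4.2)·4.2^0/0! = 0.0149956
Odds = (0.45/0.10) × (0.0149956/0.332871) = 4.5 × 0.0450492 ≈ 0.2027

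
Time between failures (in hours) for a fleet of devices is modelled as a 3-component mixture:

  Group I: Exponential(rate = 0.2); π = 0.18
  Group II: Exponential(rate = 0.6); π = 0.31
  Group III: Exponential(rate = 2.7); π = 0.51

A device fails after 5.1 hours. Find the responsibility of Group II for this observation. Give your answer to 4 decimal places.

P(component k | x) = π_k·f_k(x) / marginal(x), where marginal(x) = Σ_j π_j·f_j(x).
Component likelihoods at x = 5.1 hours:
  p_I = 0.072119
  p_II = 0.0281326
  p_III = 2.82572e-06
Multiply by the mixture weights:
  π_I·p_I = 0.18 × 0.072119 = 0.0129814
  π_II·p_II = 0.31 × 0.0281326 = 0.00872111
  π_III·p_III = 0.51 × 2.82572e-06 = 1.44112e-06
Marginal: 0.0129814 + 0.00872111 + 1.44112e-06 = 0.021704
So the posterior for Group II is 0.00872111 / 0.021704 ≈ 0.4018.

0.4018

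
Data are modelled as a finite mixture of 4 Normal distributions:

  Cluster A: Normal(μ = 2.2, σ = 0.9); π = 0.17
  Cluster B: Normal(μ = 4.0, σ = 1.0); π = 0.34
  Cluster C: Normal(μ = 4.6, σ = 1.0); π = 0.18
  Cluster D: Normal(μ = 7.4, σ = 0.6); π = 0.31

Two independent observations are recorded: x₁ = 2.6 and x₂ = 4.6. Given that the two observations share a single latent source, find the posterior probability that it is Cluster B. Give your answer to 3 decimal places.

Apply Bayes' rule: the posterior for each component is proportional to its prior times its likelihood at x.
Since both observations come from the same component, the likelihood for component k is f_k(x₁)·f_k(x₂).
  p_A = [(1/(0.9·√(2π)))·exp(−(2.6−2.2)²/(2·0.9²)) = 0.443269·exp(-0.09877) = 0.401582] × [0.0126622] = 0.00508491
  p_B = [(1/(1.0·√(2π)))·exp(−(2.6−4.0)²/(2·1.0²)) = 0.398942·exp(-0.98000) = 0.149727] × [0.333225] = 0.0498929
  p_C = [(1/(1.0·√(2π)))·exp(−(2.6−4.6)²/(2·1.0²)) = 0.398942·exp(-2.00000) = 0.053991] × [0.398942] = 0.0215393
  p_D = [(1/(0.6·√(2π)))·exp(−(2.6−7.4)²/(2·0.6²)) = 0.664904·exp(-32.00000) = 8.42045e-15] × [1.24101e-05] = 1.04498e-19
Prior × likelihood for each component:
  π_A·p_A = 0.17 × 0.00508491 = 0.000864436
  π_B·p_B = 0.34 × 0.0498929 = 0.0169636
  π_C·p_C = 0.18 × 0.0215393 = 0.00387707
  π_D·p_D = 0.31 × 1.04498e-19 = 3.23945e-20
Sum: 0.000864436 + 0.0169636 + 0.00387707 + 3.23945e-20 = 0.0217051
So the posterior for Cluster B is 0.0169636 / 0.0217051 ≈ 0.782.

0.782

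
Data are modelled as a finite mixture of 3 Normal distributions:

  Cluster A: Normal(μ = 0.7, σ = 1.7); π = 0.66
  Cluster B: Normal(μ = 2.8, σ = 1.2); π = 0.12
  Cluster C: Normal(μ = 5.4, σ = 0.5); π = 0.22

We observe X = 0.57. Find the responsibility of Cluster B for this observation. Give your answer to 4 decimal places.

0.0439

Posterior ∝ prior × likelihood, so P(k | x) ∝ π_k f_k(x); normalise over all components.
Component likelihoods at x = 0.57:
  p_A = (1/(1.7·√(2π)))·exp(−(0.57−0.7)²/(2·1.7²)) = 0.234672·exp(-0.00292) = 0.233987
  p_B = (1/(1.2·√(2π)))·exp(−(0.57−2.8)²/(2·1.2²)) = 0.332452·exp(-1.72670) = 0.0591333
  p_C = (1/(0.5·√(2π)))·exp(−(0.57−5.4)²/(2·0.5²)) = 0.797885·exp(-46.65780) = 4.35226e-21
Multiply by the mixture weights:
  π_A·p_A = 0.66 × 0.233987 = 0.154431
  π_B·p_B = 0.12 × 0.0591333 = 0.00709599
  π_C·p_C = 0.22 × 4.35226e-21 = 9.57498e-22
Marginal: 0.154431 + 0.00709599 + 9.57498e-22 = 0.161527
P(Cluster B | data) = 0.00709599 / 0.161527 ≈ 0.0439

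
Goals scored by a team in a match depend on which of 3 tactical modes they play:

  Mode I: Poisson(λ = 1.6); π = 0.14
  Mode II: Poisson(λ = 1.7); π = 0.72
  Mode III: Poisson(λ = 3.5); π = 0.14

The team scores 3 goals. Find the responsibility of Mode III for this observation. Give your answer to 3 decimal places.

Apply Bayes' rule: the posterior for each component is proportional to its prior times its likelihood at x.
Evaluate each component's likelihood at the observed value:
  p_I = e^(−1.6)·1.6^3/3! = 0.137828
  p_II = e^(−1.7)·1.7^3/3! = 0.149587
  p_III = e^(−3.5)·3.5^3/3! = 0.215785
Unnormalised posteriors:
  w_I·p_I = 0.14 × 0.137828 = 0.0192959
  w_II·p_II = 0.72 × 0.149587 = 0.107703
  w_III·p_III = 0.14 × 0.215785 = 0.03021
Denominator: 0.0192959 + 0.107703 + 0.03021 = 0.157209
Responsibility of Mode III: 0.03021 / 0.157209 ≈ 0.192

0.192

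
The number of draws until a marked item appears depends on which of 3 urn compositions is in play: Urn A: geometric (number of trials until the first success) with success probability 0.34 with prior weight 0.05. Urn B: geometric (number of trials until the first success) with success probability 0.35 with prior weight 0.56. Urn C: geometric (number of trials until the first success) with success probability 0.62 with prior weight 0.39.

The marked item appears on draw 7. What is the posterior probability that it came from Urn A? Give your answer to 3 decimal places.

Apply Bayes' rule: the posterior for each component is proportional to its prior times its likelihood at x.
Geometric probabilities:
  f_A = 0.34·(1−0.34)^6 = 0.34·0.082654 = 0.0281023
  f_B = 0.35·(1−0.35)^6 = 0.35·0.0754189 = 0.0263966
  f_C = 0.62·(1−0.62)^6 = 0.62·0.00301094 = 0.00186678
Unnormalised posteriors:
  π_A·f_A = 0.05 × 0.0281023 = 0.00140512
  π_B·f_B = 0.56 × 0.0263966 = 0.0147821
  π_C·f_C = 0.39 × 0.00186678 = 0.000728044
Evidence: 0.00140512 + 0.0147821 + 0.000728044 = 0.0169153
P(Urn A | the observation) = 0.00140512 / 0.0169153 ≈ 0.083

0.083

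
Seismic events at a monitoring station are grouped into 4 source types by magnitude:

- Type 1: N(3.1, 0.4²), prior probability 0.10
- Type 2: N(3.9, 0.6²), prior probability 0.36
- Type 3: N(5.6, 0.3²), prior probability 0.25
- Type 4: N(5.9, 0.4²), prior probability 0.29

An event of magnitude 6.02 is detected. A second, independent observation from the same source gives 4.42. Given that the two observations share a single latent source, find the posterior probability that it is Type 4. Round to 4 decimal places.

0.5073

By Bayes' theorem, P(k | x) = P(Z=k) f_k(x) / Σ_j P(Z=j) f_j(x).
Since both observations come from the same component, the likelihood for component k is f_k(x₁)·f_k(x₂).
  p_1 = [(1/(0.4·√(2π)))·exp(−(6.02−3.1)²/(2·0.4²)) = 0.997356·exp(-26.64500) = 2.67346e-12] × [0.00430642] = 1.1513e-14
  p_2 = [(1/(0.6·√(2π)))·exp(−(6.02−3.9)²/(2·0.6²)) = 0.664904·exp(-6.24222) = 0.00129359] × [0.456727] = 0.000590817
  p_3 = [(1/(0.3·√(2π)))·exp(−(6.02−5.6)²/(2·0.3²)) = 1.329808·exp(-0.98000) = 0.499092] × [0.000581139] = 0.000290041
  p_4 = [(1/(0.4·√(2π)))·exp(−(6.02−5.9)²/(2·0.4²)) = 0.997356·exp(-0.04500) = 0.95347] × [0.00106195] = 0.00101254
Weight by the priors:
  P(Z=1)·p_1 = 0.10 × 1.1513e-14 = 1.1513e-15
  P(Z=2)·p_2 = 0.36 × 0.000590817 = 0.000212694
  P(Z=3)·p_3 = 0.25 × 0.000290041 = 7.25103e-05
  P(Z=4)·p_4 = 0.29 × 0.00101254 = 0.000293636
Denominator: 1.1513e-15 + 0.000212694 + 7.25103e-05 + 0.000293636 = 0.000578841
P(Type 4 | x₁,x₂) = 0.000293636 / 0.000578841 ≈ 0.5073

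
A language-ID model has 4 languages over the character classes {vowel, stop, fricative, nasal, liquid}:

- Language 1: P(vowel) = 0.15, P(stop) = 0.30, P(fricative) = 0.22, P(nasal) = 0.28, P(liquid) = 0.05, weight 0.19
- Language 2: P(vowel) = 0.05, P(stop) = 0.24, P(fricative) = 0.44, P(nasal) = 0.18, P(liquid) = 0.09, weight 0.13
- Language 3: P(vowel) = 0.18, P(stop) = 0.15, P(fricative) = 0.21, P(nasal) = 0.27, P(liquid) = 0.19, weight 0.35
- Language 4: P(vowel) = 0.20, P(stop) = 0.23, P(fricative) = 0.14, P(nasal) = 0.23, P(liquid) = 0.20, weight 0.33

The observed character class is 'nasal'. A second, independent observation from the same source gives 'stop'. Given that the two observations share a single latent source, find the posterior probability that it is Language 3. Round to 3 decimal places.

P(component k | x) = π_k·f_k(x) / marginal(x), where marginal(x) = Σ_j π_j·f_j(x).
Since both observations come from the same component, the likelihood for component k is f_k(x₁)·f_k(x₂).
  L_1 = [0.28] × [0.3] = 0.084
  L_2 = [0.18] × [0.24] = 0.0432
  L_3 = [0.27] × [0.15] = 0.0405
  L_4 = [0.23] × [0.23] = 0.0529
Multiply by the mixture weights:
  π_1·L_1 = 0.19 × 0.084 = 0.01596
  π_2·L_2 = 0.13 × 0.0432 = 0.005616
  π_3·L_3 = 0.35 × 0.0405 = 0.014175
  π_4·L_4 = 0.33 × 0.0529 = 0.017457
Sum: 0.01596 + 0.005616 + 0.014175 + 0.017457 = 0.053208
Responsibility of Language 3: 0.014175 / 0.053208 ≈ 0.266

0.266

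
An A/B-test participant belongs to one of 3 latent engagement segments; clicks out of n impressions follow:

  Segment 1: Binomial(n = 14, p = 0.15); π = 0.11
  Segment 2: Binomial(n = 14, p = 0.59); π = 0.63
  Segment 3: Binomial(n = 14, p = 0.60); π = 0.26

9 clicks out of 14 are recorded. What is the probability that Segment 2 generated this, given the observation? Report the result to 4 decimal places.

P(component k | x) = P(Z=k)·f_k(x) / marginal(x), where marginal(x) = Σ_j P(Z=j)·f_j(x).
Component likelihoods at x = 9 clicks out of 14:
  f_1 = C(14,9)·0.15^9·0.85^5 = 2002·3.84434e-08·0.443705 = 3.41492e-05
  f_2 = C(14,9)·0.59^9·0.41^5 = 2002·0.008663·0.0115856 = 0.200933
  f_3 = C(14,9)·0.60^9·0.40^5 = 2002·0.0100777·0.01024 = 0.206598
Prior × likelihood for each component:
  P(Z=1)·f_1 = 0.11 × 3.41492e-05 = 3.75641e-06
  P(Z=2)·f_2 = 0.63 × 0.200933 = 0.126588
  P(Z=3)·f_3 = 0.26 × 0.206598 = 0.0537154
Denominator: 3.75641e-06 + 0.126588 + 0.0537154 = 0.180307
Responsibility of Segment 2: 0.126588 / 0.180307 ≈ 0.7021

0.7021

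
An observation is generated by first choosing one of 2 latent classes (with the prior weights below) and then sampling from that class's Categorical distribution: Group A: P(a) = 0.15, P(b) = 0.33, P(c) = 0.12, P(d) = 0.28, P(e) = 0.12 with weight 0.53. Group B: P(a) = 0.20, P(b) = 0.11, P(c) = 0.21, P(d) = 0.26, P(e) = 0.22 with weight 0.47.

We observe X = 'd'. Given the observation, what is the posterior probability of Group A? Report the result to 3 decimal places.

0.548

Posterior ∝ prior × likelihood, so P(k | x) ∝ P(Z=k) f_k(x); normalise over all components.
Evaluate each component's likelihood at the observed value:
  p_A = 0.28
  p_B = 0.26
Prior × likelihood for each component:
  P(Z=A)·p_A = 0.53 × 0.28 = 0.1484
  P(Z=B)·p_B = 0.47 × 0.26 = 0.1222
Denominator: 0.1484 + 0.1222 = 0.2706
So the posterior for Group A is 0.1484 / 0.2706 ≈ 0.548.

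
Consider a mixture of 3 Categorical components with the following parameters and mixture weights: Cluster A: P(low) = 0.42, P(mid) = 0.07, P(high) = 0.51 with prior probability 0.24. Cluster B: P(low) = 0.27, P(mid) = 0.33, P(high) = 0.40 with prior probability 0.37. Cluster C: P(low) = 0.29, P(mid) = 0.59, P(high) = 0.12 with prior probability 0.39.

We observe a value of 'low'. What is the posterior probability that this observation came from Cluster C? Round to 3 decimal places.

0.360

Apply Bayes' rule: the posterior for each component is proportional to its prior times its likelihood at x.
Evaluate each component's likelihood at the observed value:
  f_A = 0.42
  f_B = 0.27
  f_C = 0.29
Weight by the priors:
  P(Z=A)·f_A = 0.24 × 0.42 = 0.1008
  P(Z=B)·f_B = 0.37 × 0.27 = 0.0999
  P(Z=C)·f_C = 0.39 × 0.29 = 0.1131
Marginal: 0.1008 + 0.0999 + 0.1131 = 0.3138
Responsibility of Cluster C: 0.1131 / 0.3138 ≈ 0.360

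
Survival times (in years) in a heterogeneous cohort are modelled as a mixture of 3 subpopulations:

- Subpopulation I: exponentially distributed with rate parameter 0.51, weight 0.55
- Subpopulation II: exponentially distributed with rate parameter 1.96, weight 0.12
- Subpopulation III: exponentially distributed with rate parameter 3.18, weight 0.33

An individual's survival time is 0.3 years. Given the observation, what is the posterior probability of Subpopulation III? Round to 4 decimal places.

0.5212

By Bayes' theorem, P(k | x) = w_k f_k(x) / Σ_j w_j f_j(x).
Exponential densities:
  p_I = 0.437646
  p_II = 1.08866
  p_III = 1.22493
Prior × likelihood for each component:
  w_I·p_I = 0.55 × 0.437646 = 0.240705
  w_II·p_II = 0.12 × 1.08866 = 0.130639
  w_III·p_III = 0.33 × 1.22493 = 0.404226
Evidence: 0.240705 + 0.130639 + 0.404226 = 0.77557
Responsibility of Subpopulation III: 0.404226 / 0.77557 ≈ 0.5212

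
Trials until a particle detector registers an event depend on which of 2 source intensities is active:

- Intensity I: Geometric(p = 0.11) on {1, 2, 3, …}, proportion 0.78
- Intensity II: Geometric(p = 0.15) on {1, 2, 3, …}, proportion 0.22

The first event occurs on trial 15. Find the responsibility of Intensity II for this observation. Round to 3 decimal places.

By Bayes' theorem, P(k | x) = w_k f_k(x) / Σ_j w_j f_j(x).
Geometric probabilities:
  p_I = 0.11·(1−0.11)^14 = 0.11·0.195641 = 0.0215205
  p_II = 0.15·(1−0.15)^14 = 0.15·0.10277 = 0.0154155
Unnormalised posteriors:
  w_I·p_I = 0.78 × 0.0215205 = 0.016786
  w_II·p_II = 0.22 × 0.0154155 = 0.0033914
Sum: 0.016786 + 0.0033914 = 0.0201774
P(Intensity II | data) ≈ 0.168

0.168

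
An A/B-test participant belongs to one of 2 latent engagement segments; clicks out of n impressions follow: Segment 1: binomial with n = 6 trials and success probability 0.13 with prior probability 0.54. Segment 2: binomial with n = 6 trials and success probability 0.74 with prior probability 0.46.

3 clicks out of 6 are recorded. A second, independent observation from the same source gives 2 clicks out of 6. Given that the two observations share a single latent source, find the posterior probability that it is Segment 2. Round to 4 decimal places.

0.5201

The responsibility of component k is P(Z=k) f_k(x) divided by Σ_j P(Z=j) f_j(x).
Since both observations come from the same component, the likelihood for component k is f_k(x₁)·f_k(x₂).
  f_1 = [0.0289346] × [0.14523] = 0.00420216
  f_2 = [0.142444] × [0.037536] = 0.00534679
Prior × likelihood for each component:
  P(Z=1)·f_1 = 0.54 × 0.00420216 = 0.00226917
  P(Z=2)·f_2 = 0.46 × 0.00534679 = 0.00245952
Denominator: 0.00226917 + 0.00245952 = 0.00472869
Responsibility of Segment 2: 0.00245952 / 0.00472869 ≈ 0.5201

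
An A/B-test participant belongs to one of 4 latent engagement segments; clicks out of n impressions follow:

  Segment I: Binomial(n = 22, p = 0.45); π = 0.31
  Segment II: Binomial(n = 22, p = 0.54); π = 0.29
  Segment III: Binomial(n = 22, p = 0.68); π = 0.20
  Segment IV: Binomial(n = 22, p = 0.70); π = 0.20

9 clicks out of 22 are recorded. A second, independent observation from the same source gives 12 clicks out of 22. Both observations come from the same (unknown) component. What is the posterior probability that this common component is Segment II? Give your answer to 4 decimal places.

0.4089

The responsibility of component k is w_k f_k(x) divided by Σ_j w_j f_j(x).
Since both observations come from the same component, the likelihood for component k is f_k(x₁)·f_k(x₂).
  p_I = [0.158617] × [0.112939] = 0.0179141
  p_II = [0.0801898] × [0.168644] = 0.0135235
  p_III = [0.00570497] × [0.0711661] = 0.000406
  p_IV = [0.00320024] × [0.0528513] = 0.000169137
Unnormalised posteriors:
  w_I·p_I = 0.31 × 0.0179141 = 0.00555336
  w_II·p_II = 0.29 × 0.0135235 = 0.00392181
  w_III·p_III = 0.20 × 0.000406 = 8.12001e-05
  w_IV·p_IV = 0.20 × 0.000169137 = 3.38273e-05
Sum: 0.00555336 + 0.00392181 + 8.12001e-05 + 3.38273e-05 = 0.00959021
Responsibility of Segment II: 0.00392181 / 0.00959021 ≈ 0.4089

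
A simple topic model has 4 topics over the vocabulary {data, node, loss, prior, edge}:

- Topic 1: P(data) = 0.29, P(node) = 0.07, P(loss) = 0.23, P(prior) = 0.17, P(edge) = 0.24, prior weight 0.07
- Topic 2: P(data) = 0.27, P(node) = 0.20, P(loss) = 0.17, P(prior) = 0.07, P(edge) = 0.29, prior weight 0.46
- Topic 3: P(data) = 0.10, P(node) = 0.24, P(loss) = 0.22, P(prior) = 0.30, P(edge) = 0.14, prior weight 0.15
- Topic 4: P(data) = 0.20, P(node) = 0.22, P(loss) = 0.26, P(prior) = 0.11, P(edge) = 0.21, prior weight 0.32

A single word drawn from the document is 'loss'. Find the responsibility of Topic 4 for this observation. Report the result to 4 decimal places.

0.3952

Posterior ∝ prior × likelihood, so P(k | x) ∝ w_k f_k(x); normalise over all components.
Component likelihoods at x = 'loss':
  f_1 = 0.23
  f_2 = 0.17
  f_3 = 0.22
  f_4 = 0.26
Weight by the priors:
  w_1·f_1 = 0.07 × 0.23 = 0.0161
  w_2·f_2 = 0.46 × 0.17 = 0.0782
  w_3·f_3 = 0.15 × 0.22 = 0.033
  w_4·f_4 = 0.32 × 0.26 = 0.0832
Denominator: 0.0161 + 0.0782 + 0.033 + 0.0832 = 0.2105
Responsibility of Topic 4: 0.0832 / 0.2105 ≈ 0.3952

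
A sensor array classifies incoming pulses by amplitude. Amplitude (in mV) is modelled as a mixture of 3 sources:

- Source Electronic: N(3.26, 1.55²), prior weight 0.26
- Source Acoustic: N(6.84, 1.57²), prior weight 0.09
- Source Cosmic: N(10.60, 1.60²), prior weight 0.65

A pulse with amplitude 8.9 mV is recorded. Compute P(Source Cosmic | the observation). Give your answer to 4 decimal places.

0.9043

Apply Bayes' rule: the posterior for each component is proportional to its prior times its likelihood at x.
Component likelihoods at x = 8.9 mV:
  p_Electronic = (1/(1.55·√(2π)))·exp(−(8.9−3.26)²/(2·1.55²)) = 0.257382·exp(-6.62010) = 0.000343166
  p_Acoustic = (1/(1.57·√(2π)))·exp(−(8.9−6.84)²/(2·1.57²)) = 0.254103·exp(-0.86081) = 0.10744
  p_Cosmic = (1/(1.60·√(2π)))·exp(−(8.9−10.60)²/(2·1.60²)) = 0.249339·exp(-0.56445) = 0.141792
Weight by the priors:
  P(Z=Electronic)·p_Electronic = 0.26 × 0.000343166 = 8.9223e-05
  P(Z=Acoustic)·p_Acoustic = 0.09 × 0.10744 = 0.00966963
  P(Z=Cosmic)·p_Cosmic = 0.65 × 0.141792 = 0.0921647
Sum: 8.9223e-05 + 0.00966963 + 0.0921647 = 0.101924
P(Source Cosmic | x) = 0.0921647 / 0.101924 ≈ 0.9043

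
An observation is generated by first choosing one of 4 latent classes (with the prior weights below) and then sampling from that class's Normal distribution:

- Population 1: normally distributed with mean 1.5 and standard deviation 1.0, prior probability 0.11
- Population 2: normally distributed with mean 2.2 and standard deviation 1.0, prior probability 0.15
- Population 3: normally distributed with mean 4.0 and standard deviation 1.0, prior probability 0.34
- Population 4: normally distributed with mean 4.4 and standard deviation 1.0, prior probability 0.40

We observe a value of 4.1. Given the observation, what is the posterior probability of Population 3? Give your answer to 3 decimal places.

Posterior ∝ prior × likelihood, so P(k | x) ∝ π_k f_k(x); normalise over all components.
Evaluate each component's likelihood at the observed value:
  p_1 = (1/(1.0·√(2π)))·exp(−(4.1−1.5)²/(2·1.0²)) = 0.398942·exp(-3.38000) = 0.013583
  p_2 = (1/(1.0·√(2π)))·exp(−(4.1−2.2)²/(2·1.0²)) = 0.398942·exp(-1.80500) = 0.0656158
  p_3 = (1/(1.0·√(2π)))·exp(−(4.1−4.0)²/(2·1.0²)) = 0.398942·exp(-0.00500) = 0.396953
  p_4 = (1/(1.0·√(2π)))·exp(−(4.1−4.4)²/(2·1.0²)) = 0.398942·exp(-0.04500) = 0.381388
Unnormalised posteriors:
  π_1·p_1 = 0.11 × 0.013583 = 0.00149413
  π_2·p_2 = 0.15 × 0.0656158 = 0.00984237
  π_3·p_3 = 0.34 × 0.396953 = 0.134964
  π_4·p_4 = 0.40 × 0.381388 = 0.152555
Evidence: 0.00149413 + 0.00984237 + 0.134964 + 0.152555 = 0.298855
Responsibility of Population 3: 0.134964 / 0.298855 ≈ 0.452

0.452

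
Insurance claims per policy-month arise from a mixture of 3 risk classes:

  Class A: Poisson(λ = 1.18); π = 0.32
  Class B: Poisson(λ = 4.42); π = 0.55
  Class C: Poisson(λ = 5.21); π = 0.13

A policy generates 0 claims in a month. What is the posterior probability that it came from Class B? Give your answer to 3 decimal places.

The responsibility of component k is π_k f_k(x) divided by Σ_j π_j f_j(x).
Evaluate each component's likelihood at the observed value:
  f_A = 0.307279
  f_B = 0.0120342
  f_C = 0.00546167
Multiply by the mixture weights:
  π_A·f_A = 0.32 × 0.307279 = 0.0983292
  π_B·f_B = 0.55 × 0.0120342 = 0.00661883
  π_C·f_C = 0.13 × 0.00546167 = 0.000710018
Denominator: 0.0983292 + 0.00661883 + 0.000710018 = 0.105658
So the posterior for Class B is 0.00661883 / 0.105658 ≈ 0.063.

0.063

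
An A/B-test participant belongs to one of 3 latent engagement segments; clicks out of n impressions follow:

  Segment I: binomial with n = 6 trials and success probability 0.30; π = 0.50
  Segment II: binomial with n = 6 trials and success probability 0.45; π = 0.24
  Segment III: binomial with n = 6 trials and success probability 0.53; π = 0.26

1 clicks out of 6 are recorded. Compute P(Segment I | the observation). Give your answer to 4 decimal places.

By Bayes' theorem, P(k | x) = π_k f_k(x) / Σ_j π_j f_j(x).
Component likelihoods at x = 1 clicks out of 6:
  p_I = 0.302526
  p_II = 0.135887
  p_III = 0.0729317
Multiply by the mixture weights:
  π_I·p_I = 0.50 × 0.302526 = 0.151263
  π_II·p_II = 0.24 × 0.135887 = 0.0326128
  π_III·p_III = 0.26 × 0.0729317 = 0.0189622
Denominator: 0.151263 + 0.0326128 + 0.0189622 = 0.202838
P(Segment I | data) ≈ 0.7457

0.7457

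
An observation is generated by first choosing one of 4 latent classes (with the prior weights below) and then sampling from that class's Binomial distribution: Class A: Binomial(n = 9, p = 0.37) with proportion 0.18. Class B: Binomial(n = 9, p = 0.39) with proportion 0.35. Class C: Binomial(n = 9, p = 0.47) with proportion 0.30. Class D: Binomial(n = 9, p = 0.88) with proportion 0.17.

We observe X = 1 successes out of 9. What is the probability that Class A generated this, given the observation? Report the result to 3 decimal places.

0.321

P(component k | x) = w_k·f_k(x) / marginal(x), where marginal(x) = Σ_j w_j·f_j(x).
Component likelihoods at x = 1 successes out of 9:
  f_A = C(9,1)·0.37^1·0.63^8 = 9·0.37·0.0248156 = 0.0826359
  f_B = C(9,1)·0.39^1·0.61^8 = 9·0.39·0.0191707 = 0.0672893
  f_C = C(9,1)·0.47^1·0.53^8 = 9·0.47·0.00622597 = 0.0263358
  f_D = C(9,1)·0.88^1·0.12^8 = 9·0.88·4.29982e-08 = 3.40546e-07
Prior × likelihood for each component:
  w_A·f_A = 0.18 × 0.0826359 = 0.0148745
  w_B·f_B = 0.35 × 0.0672893 = 0.0235512
  w_C·f_C = 0.30 × 0.0263358 = 0.00790075
  w_D·f_D = 0.17 × 3.40546e-07 = 5.78927e-08
Denominator: 0.0148745 + 0.0235512 + 0.00790075 + 5.78927e-08 = 0.0463265
So the posterior for Class A is 0.0148745 / 0.0463265 ≈ 0.321.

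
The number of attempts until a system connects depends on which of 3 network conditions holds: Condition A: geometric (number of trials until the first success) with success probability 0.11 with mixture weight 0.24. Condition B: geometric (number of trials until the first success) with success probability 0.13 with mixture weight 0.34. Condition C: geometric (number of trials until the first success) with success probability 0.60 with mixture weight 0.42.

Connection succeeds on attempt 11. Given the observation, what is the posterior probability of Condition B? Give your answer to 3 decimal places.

P(component k | x) = π_k·f_k(x) / marginal(x), where marginal(x) = Σ_j π_j·f_j(x).
Geometric probabilities:
  L_A = 0.11·(1−0.11)^10 = 0.11·0.311817 = 0.0342999
  L_B = 0.13·(1−0.13)^10 = 0.13·0.248423 = 0.032295
  L_C = 0.60·(1−0.60)^10 = 0.60·0.000104858 = 6.29146e-05
Unnormalised posteriors:
  π_A·L_A = 0.24 × 0.0342999 = 0.00823197
  π_B·L_B = 0.34 × 0.032295 = 0.0109803
  π_C·L_C = 0.42 × 6.29146e-05 = 2.64241e-05
Marginal: 0.00823197 + 0.0109803 + 2.64241e-05 = 0.0192387
So the posterior for Condition B is 0.0109803 / 0.0192387 ≈ 0.571.

0.571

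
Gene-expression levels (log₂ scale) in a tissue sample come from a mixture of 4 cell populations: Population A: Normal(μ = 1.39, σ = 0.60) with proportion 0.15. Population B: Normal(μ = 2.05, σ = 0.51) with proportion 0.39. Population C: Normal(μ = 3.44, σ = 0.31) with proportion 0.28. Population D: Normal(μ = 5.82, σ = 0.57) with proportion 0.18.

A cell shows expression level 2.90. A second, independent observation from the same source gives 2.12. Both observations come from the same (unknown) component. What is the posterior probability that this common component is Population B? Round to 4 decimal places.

By Bayes' theorem, P(k | x) = π_k f_k(x) / Σ_j π_j f_j(x).
Since both observations come from the same component, the likelihood for component k is f_k(x₁)·f_k(x₂).
  p_A = [0.0280177] × [0.317191] = 0.00888696
  p_B = [0.195053] × [0.774906] = 0.151148
  p_C = [0.28226] × [0.00014874] = 4.19834e-05
  p_D = [1.4009e-06] × [4.95804e-10] = 6.94572e-16
Prior × likelihood for each component:
  π_A·p_A = 0.15 × 0.00888696 = 0.00133304
  π_B·p_B = 0.39 × 0.151148 = 0.0589477
  π_C·p_C = 0.28 × 4.19834e-05 = 1.17553e-05
  π_D·p_D = 0.18 × 6.94572e-16 = 1.25023e-16
Evidence: 0.00133304 + 0.0589477 + 1.17553e-05 + 1.25023e-16 = 0.0602925
Responsibility of Population B: 0.0589477 / 0.0602925 ≈ 0.9777

0.9777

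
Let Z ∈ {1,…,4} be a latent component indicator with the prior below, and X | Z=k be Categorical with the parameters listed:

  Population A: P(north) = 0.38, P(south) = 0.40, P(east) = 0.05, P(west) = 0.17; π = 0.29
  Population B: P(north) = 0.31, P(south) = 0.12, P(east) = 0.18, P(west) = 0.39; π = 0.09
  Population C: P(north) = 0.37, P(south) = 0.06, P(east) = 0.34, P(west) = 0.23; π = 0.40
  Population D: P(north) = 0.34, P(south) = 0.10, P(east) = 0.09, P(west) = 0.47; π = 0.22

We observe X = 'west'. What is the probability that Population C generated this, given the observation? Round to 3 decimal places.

By Bayes' theorem, P(k | x) = π_k f_k(x) / Σ_j π_j f_j(x).
Component likelihoods at x = 'west':
  f_A = P(west | comp) = 0.17
  f_B = P(west | comp) = 0.39
  f_C = P(west | comp) = 0.23
  f_D = P(west | comp) = 0.47
Unnormalised posteriors:
  π_A·f_A = 0.29 × 0.17 = 0.0493
  π_B·f_B = 0.09 × 0.39 = 0.0351
  π_C·f_C = 0.40 × 0.23 = 0.092
  π_D·f_D = 0.22 × 0.47 = 0.1034
Sum: 0.0493 + 0.0351 + 0.092 + 0.1034 = 0.2798
So the posterior for Population C is 0.092 / 0.2798 ≈ 0.329.

0.329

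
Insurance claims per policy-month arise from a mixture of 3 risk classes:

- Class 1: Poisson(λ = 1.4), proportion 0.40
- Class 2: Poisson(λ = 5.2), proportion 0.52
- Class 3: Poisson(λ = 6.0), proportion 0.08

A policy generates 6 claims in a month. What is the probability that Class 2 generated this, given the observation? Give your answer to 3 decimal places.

P(component k | x) = π_k·f_k(x) / marginal(x), where marginal(x) = Σ_j π_j·f_j(x).
Evaluate each component's likelihood at the observed value:
  L_1 = e^(−1.4)·1.4^6/6! = 0.00257883
  L_2 = e^(−5.2)·5.2^6/6! = 0.15148
  L_3 = e^(−6.0)·6.0^6/6! = 0.160623
Weight by the priors:
  π_1·L_1 = 0.40 × 0.00257883 = 0.00103153
  π_2·L_2 = 0.52 × 0.15148 = 0.0787698
  π_3·L_3 = 0.08 × 0.160623 = 0.0128499
Normaliser: 0.00103153 + 0.0787698 + 0.0128499 = 0.0926512
Responsibility of Class 2: 0.0787698 / 0.0926512 ≈ 0.850

0.850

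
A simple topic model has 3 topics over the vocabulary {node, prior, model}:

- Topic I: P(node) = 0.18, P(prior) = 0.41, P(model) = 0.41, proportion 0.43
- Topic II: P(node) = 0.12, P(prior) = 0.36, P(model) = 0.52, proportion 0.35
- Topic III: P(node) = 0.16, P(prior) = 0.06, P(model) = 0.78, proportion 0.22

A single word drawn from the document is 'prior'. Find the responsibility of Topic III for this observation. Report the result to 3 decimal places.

Apply Bayes' rule: the posterior for each component is proportional to its prior times its likelihood at x.
Component likelihoods at x = 'prior':
  L_I = P(prior | comp) = 0.41
  L_II = P(prior | comp) = 0.36
  L_III = P(prior | comp) = 0.06
Prior × likelihood for each component:
  w_I·L_I = 0.43 × 0.41 = 0.1763
  w_II·L_II = 0.35 × 0.36 = 0.126
  w_III·L_III = 0.22 × 0.06 = 0.0132
Denominator: 0.1763 + 0.126 + 0.0132 = 0.3155
P(Topic III | 'prior') ≈ 0.042

0.042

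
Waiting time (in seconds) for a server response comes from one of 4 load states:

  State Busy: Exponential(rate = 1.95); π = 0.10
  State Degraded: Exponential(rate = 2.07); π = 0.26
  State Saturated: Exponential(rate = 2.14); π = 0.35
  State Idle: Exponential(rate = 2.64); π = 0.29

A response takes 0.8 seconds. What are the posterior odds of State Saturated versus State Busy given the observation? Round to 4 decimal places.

3.2994

Only the two components matter; the odds are (π_i f_i(x)) / (π_j f_j(x)).
Component likelihoods at x = 0.8 seconds:
  p_Busy = 1.95·e^(−1.95·0.8) = 1.95·e^(−1.5600) = 0.409765
  p_Degraded = 2.07·e^(−2.07·0.8) = 2.07·e^(−1.6560) = 0.395165
  p_Saturated = 2.14·e^(−2.14·0.8) = 2.14·e^(−1.7120) = 0.386279
  p_Idle = 2.64·e^(−2.64·0.8) = 2.64·e^(−2.1120) = 0.319429
Odds = (0.35/0.10) × (0.386279/0.409765) = 3.5 × 0.942685 ≈ 3.2994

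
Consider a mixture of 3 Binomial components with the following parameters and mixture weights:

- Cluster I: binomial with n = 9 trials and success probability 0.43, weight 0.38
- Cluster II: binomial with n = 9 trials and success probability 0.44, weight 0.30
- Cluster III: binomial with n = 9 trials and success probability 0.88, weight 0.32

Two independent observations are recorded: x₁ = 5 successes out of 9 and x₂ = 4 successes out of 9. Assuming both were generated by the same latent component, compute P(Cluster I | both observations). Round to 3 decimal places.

P(component k | x) = π_k·f_k(x) / marginal(x), where marginal(x) = Σ_j π_j·f_j(x).
Since both observations come from the same component, the likelihood for component k is f_k(x₁)·f_k(x₂).
  f_I = [0.195529] × [0.25919] = 0.0506793
  f_II = [0.204355] × [0.260089] = 0.0531505
  f_III = [0.0137882] × [0.00188021] = 2.59249e-05
Unnormalised posteriors:
  π_I·f_I = 0.38 × 0.0506793 = 0.0192581
  π_II·f_II = 0.30 × 0.0531505 = 0.0159452
  π_III·f_III = 0.32 × 2.59249e-05 = 8.29595e-06
Marginal: 0.0192581 + 0.0159452 + 8.29595e-06 = 0.0352116
P(Cluster I | x) ≈ 0.547

0.547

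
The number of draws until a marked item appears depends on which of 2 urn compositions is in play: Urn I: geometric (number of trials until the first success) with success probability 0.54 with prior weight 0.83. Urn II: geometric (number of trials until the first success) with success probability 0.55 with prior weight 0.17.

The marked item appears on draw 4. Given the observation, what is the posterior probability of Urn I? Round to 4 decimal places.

The responsibility of component k is P(Z=k) f_k(x) divided by Σ_j P(Z=j) f_j(x).
Component likelihoods at x = 4:
  p_I = 0.54·(1−0.54)^3 = 0.54·0.097336 = 0.0525614
  p_II = 0.55·(1−0.55)^3 = 0.55·0.091125 = 0.0501187
Multiply by the mixture weights:
  P(Z=I)·p_I = 0.83 × 0.0525614 = 0.043626
  P(Z=II)·p_II = 0.17 × 0.0501187 = 0.00852019
Sum: 0.043626 + 0.00852019 = 0.0521462
P(Urn I | x) = 0.043626 / 0.0521462 ≈ 0.8366

0.8366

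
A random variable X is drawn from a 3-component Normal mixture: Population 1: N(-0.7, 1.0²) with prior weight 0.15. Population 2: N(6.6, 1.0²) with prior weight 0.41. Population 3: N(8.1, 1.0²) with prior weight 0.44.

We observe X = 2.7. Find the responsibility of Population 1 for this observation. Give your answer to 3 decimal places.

0.694

By Bayes' theorem, P(k | x) = P(Z=k) f_k(x) / Σ_j P(Z=j) f_j(x).
Evaluate each component's likelihood at the observed value:
  L_1 = (1/(1.0·√(2π)))·exp(−(2.7−-0.7)²/(2·1.0²)) = 0.398942·exp(-5.78000) = 0.00123222
  L_2 = (1/(1.0·√(2π)))·exp(−(2.7−6.6)²/(2·1.0²)) = 0.398942·exp(-7.60500) = 0.000198655
  L_3 = (1/(1.0·√(2π)))·exp(−(2.7−8.1)²/(2·1.0²)) = 0.398942·exp(-14.58000) = 1.85736e-07
Prior × likelihood for each component:
  P(Z=1)·L_1 = 0.15 × 0.00123222 = 0.000184833
  P(Z=2)·L_2 = 0.41 × 0.000198655 = 8.14487e-05
  P(Z=3)·L_3 = 0.44 × 1.85736e-07 = 8.17239e-08
Denominator: 0.000184833 + 8.14487e-05 + 8.17239e-08 = 0.000266363
Responsibility of Population 1: 0.000184833 / 0.000266363 ≈ 0.694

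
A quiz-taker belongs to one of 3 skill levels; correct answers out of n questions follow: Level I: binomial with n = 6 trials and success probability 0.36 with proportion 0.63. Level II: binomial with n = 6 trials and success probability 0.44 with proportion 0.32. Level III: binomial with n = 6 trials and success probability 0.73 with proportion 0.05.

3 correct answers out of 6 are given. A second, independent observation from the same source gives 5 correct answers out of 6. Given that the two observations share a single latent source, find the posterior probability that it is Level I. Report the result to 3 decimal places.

0.312

Apply Bayes' rule: the posterior for each component is proportional to its prior times its likelihood at x.
Since both observations come from the same component, the likelihood for component k is f_k(x₁)·f_k(x₂).
  L_I = [C(6,3)·0.36^3·0.64^3 = 20·0.046656·0.262144 = 0.244612] × [0.023219] = 0.00567964
  L_II = [C(6,3)·0.44^3·0.56^3 = 20·0.085184·0.175616 = 0.299193] × [0.0554119] = 0.0165789
  L_III = [C(6,3)·0.73^3·0.27^3 = 20·0.389017·0.019683 = 0.15314] × [0.335838] = 0.0514303
Unnormalised posteriors:
  π_I·L_I = 0.63 × 0.00567964 = 0.00357818
  π_II·L_II = 0.32 × 0.0165789 = 0.00530524
  π_III·L_III = 0.05 × 0.0514303 = 0.00257152
Sum: 0.00357818 + 0.00530524 + 0.00257152 = 0.0114549
P(Level I | x₁,x₂) ≈ 0.312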